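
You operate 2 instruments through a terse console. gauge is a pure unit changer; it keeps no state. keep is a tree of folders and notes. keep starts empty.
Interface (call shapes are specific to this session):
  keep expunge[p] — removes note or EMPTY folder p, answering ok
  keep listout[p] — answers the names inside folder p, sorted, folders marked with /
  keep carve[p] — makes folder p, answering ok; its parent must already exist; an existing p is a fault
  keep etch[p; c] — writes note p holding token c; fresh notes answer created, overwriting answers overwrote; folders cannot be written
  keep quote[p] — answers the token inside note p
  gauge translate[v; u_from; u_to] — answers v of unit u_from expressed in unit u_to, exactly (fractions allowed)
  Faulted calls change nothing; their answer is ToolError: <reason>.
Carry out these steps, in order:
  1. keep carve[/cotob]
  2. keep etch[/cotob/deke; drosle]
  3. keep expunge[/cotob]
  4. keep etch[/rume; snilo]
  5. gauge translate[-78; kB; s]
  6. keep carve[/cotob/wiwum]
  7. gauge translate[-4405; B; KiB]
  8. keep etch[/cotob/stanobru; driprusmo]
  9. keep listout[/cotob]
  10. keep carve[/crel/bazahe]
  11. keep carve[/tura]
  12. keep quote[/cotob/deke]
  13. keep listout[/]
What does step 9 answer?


Answer: [deke, stanobru, wiwum/]

Derivation:
>> keep carve(p: /cotob)
<< ok
>> keep etch(p: /cotob/deke, c: drosle)
<< created
>> keep expunge(p: /cotob)
<< ToolError: not empty
>> keep etch(p: /rume, c: snilo)
<< created
>> gauge translate(v: -78, u_from: kB, u_to: s)
<< ToolError: incompatible units
>> keep carve(p: /cotob/wiwum)
<< ok
>> gauge translate(v: -4405, u_from: B, u_to: KiB)
<< -4405/1024
>> keep etch(p: /cotob/stanobru, c: driprusmo)
<< created
>> keep listout(p: /cotob)
<< [deke, stanobru, wiwum/]
>> keep carve(p: /crel/bazahe)
<< ToolError: no parent
>> keep carve(p: /tura)
<< ok
>> keep quote(p: /cotob/deke)
<< drosle
>> keep listout(p: /)
<< [cotob/, rume, tura/]


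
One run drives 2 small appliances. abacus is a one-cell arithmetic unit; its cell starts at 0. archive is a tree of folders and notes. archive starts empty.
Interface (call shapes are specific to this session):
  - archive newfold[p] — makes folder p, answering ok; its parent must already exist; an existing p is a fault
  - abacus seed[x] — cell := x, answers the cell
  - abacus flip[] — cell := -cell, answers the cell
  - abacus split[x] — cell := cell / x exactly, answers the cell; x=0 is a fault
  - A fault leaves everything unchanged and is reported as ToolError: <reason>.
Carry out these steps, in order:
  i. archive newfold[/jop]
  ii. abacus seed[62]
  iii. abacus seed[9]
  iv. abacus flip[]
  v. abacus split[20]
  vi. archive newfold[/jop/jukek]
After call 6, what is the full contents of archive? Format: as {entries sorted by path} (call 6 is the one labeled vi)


Answer: {jop/, jop/jukek/}

Derivation:
;; 1. archive newfold(/jop) : ok
;; 2. abacus seed(62) : 62
;; 3. abacus seed(9) : 9
;; 4. abacus flip() : -9
;; 5. abacus split(20) : -9/20
;; 6. archive newfold(/jop/jukek) : ok


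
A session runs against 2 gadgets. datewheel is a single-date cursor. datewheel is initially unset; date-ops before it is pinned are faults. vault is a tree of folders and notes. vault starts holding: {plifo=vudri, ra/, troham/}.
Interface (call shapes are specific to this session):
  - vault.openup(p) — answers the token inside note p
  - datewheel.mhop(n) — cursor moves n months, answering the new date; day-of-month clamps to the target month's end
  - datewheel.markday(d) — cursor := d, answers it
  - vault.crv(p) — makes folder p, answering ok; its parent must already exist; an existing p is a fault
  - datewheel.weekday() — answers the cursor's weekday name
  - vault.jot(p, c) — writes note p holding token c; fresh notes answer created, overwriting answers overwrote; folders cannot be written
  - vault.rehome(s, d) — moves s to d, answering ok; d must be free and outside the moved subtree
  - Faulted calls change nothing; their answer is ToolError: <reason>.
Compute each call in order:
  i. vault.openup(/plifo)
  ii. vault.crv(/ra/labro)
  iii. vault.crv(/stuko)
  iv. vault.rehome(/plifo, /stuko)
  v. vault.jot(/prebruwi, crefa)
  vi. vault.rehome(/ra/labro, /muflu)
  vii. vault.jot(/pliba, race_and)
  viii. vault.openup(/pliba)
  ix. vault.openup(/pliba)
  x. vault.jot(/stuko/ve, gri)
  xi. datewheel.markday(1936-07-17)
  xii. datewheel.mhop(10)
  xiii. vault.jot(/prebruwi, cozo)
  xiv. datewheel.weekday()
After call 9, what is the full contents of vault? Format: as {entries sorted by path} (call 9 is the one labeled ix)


Answer: {muflu/, pliba=race_and, plifo=vudri, prebruwi=crefa, ra/, stuko/, troham/}

Derivation:
// vault.openup(p=/plifo) : vudri
// vault.crv(p=/ra/labro) : ok
// vault.crv(p=/stuko) : ok
// vault.rehome(s=/plifo, d=/stuko) : ToolError: exists
// vault.jot(p=/prebruwi, c=crefa) : created
// vault.rehome(s=/ra/labro, d=/muflu) : ok
// vault.jot(p=/pliba, c=race_and) : created
// vault.openup(p=/pliba) : race_and
// vault.openup(p=/pliba) : race_and
// vault.jot(p=/stuko/ve, c=gri) : created
// datewheel.markday(d=1936-07-17) : 1936-07-17
// datewheel.mhop(n=10) : 1937-05-17
// vault.jot(p=/prebruwi, c=cozo) : overwrote
// datewheel.weekday() : Monday


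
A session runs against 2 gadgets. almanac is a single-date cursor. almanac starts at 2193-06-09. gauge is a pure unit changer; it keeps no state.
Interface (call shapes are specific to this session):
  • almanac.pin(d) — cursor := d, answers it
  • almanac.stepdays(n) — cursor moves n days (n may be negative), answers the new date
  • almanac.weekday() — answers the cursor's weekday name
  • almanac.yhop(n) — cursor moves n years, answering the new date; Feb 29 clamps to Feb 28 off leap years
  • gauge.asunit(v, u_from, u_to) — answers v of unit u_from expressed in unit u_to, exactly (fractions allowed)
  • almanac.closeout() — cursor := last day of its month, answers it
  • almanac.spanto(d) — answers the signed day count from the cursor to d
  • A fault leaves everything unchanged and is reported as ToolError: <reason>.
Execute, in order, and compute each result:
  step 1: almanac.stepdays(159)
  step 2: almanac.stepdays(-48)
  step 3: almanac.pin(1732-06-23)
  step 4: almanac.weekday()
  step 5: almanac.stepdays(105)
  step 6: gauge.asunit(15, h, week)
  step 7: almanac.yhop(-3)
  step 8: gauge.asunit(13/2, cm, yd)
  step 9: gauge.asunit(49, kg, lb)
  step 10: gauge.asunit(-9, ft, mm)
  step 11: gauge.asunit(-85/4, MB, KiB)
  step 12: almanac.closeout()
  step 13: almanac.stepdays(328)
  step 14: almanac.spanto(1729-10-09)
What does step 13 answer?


·→ almanac.stepdays(n→159)
·← 2193-11-15
·→ almanac.stepdays(n→-48)
·← 2193-09-28
·→ almanac.pin(d→1732-06-23)
·← 1732-06-23
·→ almanac.weekday()
·← Monday
·→ almanac.stepdays(n→105)
·← 1732-10-06
·→ gauge.asunit(v→15, u_from→h, u_to→week)
·← 5/56
·→ almanac.yhop(n→-3)
·← 1729-10-06
·→ gauge.asunit(v→13/2, u_from→cm, u_to→yd)
·← 325/4572
·→ gauge.asunit(v→49, u_from→kg, u_to→lb)
·← 700000000/6479891
·→ gauge.asunit(v→-9, u_from→ft, u_to→mm)
·← -13716/5
·→ gauge.asunit(v→-85/4, u_from→MB, u_to→KiB)
·← -1328125/64
·→ almanac.closeout()
·← 1729-10-31
·→ almanac.stepdays(n→328)
·← 1730-09-24
·→ almanac.spanto(d→1729-10-09)
·← -350

Answer: 1730-09-24


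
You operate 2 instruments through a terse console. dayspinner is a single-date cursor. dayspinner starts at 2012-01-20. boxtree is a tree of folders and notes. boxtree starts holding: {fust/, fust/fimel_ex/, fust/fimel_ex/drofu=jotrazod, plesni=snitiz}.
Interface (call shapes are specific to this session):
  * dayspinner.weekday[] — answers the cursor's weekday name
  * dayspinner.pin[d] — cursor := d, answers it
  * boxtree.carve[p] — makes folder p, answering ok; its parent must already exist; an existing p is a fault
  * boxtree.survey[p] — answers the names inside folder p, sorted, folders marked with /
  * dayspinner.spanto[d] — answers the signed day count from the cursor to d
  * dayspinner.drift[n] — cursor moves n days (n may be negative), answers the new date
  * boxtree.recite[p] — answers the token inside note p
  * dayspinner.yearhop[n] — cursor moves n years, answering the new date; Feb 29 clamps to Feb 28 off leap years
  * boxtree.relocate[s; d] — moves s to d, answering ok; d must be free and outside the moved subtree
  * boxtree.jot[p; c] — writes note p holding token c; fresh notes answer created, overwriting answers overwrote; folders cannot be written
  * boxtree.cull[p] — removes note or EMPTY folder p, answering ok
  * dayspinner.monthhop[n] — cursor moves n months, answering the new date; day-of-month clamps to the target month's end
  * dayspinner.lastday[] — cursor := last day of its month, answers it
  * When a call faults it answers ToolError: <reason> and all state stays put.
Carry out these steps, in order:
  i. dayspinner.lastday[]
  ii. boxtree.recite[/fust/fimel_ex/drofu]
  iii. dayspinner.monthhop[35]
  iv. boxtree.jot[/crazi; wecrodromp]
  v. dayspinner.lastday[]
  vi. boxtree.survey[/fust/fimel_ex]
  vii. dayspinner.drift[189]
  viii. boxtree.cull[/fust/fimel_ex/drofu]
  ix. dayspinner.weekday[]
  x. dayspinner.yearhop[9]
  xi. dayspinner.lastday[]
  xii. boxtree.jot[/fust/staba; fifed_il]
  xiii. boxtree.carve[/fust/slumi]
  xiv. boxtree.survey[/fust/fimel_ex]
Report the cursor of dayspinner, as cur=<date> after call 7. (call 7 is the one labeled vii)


Answer: cur=2015-07-08

Derivation:
I invoke lastday(), → 2012-01-31.
Then recite passing p→/fust/fimel_ex/drofu, giving jotrazod.
Calling monthhop passing n→35, and get 2014-12-31.
Next I call jot passing p→/crazi, c→wecrodromp, — result: created.
Invoking lastday, → 2014-12-31.
I call survey passing p→/fust/fimel_ex: [drofu].
Calling drift passing n→189, giving 2015-07-08.
I try cull passing p→/fust/fimel_ex/drofu, and see ok.
I use weekday, — result: Wednesday.
Invoking yearhop passing n→9, yielding 2024-07-08.
I use lastday, — result: 2024-07-31.
Then jot passing p→/fust/staba, c→fifed_il, giving created.
Next I call carve passing p→/fust/slumi, and see ok.
I try survey passing p→/fust/fimel_ex, → [].


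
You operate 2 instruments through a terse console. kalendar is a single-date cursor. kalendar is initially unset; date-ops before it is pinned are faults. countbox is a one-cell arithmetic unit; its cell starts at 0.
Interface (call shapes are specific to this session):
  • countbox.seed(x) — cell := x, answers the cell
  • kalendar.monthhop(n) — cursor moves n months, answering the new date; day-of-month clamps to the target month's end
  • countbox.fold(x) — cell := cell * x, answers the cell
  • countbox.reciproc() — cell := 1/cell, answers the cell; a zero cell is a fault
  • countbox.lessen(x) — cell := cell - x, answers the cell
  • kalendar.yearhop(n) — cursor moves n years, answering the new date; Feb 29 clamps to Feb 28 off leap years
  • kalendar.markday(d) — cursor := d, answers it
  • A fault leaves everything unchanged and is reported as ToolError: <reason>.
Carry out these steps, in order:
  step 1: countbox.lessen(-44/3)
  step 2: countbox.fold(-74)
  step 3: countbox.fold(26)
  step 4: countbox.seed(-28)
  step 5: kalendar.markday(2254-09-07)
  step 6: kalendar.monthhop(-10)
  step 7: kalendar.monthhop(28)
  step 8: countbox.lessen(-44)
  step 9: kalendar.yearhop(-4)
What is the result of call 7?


Step: countbox.lessen[x→-44/3]
Result: 44/3
Step: countbox.fold[x→-74]
Result: -3256/3
Step: countbox.fold[x→26]
Result: -84656/3
Step: countbox.seed[x→-28]
Result: -28
Step: kalendar.markday[d→2254-09-07]
Result: 2254-09-07
Step: kalendar.monthhop[n→-10]
Result: 2253-11-07
Step: kalendar.monthhop[n→28]
Result: 2256-03-07
Step: countbox.lessen[x→-44]
Result: 16
Step: kalendar.yearhop[n→-4]
Result: 2252-03-07

Answer: 2256-03-07


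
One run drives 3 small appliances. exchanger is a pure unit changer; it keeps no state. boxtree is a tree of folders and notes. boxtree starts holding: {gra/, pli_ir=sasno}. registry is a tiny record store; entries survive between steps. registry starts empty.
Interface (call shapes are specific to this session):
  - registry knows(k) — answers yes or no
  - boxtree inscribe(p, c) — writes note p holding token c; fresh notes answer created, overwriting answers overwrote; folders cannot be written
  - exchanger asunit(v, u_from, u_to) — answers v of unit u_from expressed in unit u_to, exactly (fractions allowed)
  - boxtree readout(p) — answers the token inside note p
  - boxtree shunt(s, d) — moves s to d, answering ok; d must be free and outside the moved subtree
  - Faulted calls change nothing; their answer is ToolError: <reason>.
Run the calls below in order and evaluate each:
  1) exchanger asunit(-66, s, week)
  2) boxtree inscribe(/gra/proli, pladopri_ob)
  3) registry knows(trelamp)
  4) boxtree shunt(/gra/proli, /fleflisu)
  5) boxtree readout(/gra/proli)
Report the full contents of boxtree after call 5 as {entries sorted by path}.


;; exchanger asunit(v→-66, u_from→s, u_to→week) : -11/100800
;; boxtree inscribe(p→/gra/proli, c→pladopri_ob) : created
;; registry knows(k→trelamp) : no
;; boxtree shunt(s→/gra/proli, d→/fleflisu) : ok
;; boxtree readout(p→/gra/proli) : ToolError: not found

Answer: {fleflisu=pladopri_ob, gra/, pli_ir=sasno}


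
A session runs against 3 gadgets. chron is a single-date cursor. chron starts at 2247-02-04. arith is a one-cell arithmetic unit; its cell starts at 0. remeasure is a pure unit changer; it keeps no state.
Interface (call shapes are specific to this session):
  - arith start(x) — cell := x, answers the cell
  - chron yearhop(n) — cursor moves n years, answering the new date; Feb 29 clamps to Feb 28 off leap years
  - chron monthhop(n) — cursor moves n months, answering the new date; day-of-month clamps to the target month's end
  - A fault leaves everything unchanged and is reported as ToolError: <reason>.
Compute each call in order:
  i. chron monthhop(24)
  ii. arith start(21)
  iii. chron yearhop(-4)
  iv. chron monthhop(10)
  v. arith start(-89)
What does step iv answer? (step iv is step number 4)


Calling chron monthhop passing n→24, — result: 2249-02-04.
I run arith start passing x→21, and get 21.
Using chron yearhop passing n→-4, → 2245-02-04.
Now I run chron monthhop passing n→10, and observe 2245-12-04.
Invoking arith start passing x→-89, yielding -89.

Answer: 2245-12-04


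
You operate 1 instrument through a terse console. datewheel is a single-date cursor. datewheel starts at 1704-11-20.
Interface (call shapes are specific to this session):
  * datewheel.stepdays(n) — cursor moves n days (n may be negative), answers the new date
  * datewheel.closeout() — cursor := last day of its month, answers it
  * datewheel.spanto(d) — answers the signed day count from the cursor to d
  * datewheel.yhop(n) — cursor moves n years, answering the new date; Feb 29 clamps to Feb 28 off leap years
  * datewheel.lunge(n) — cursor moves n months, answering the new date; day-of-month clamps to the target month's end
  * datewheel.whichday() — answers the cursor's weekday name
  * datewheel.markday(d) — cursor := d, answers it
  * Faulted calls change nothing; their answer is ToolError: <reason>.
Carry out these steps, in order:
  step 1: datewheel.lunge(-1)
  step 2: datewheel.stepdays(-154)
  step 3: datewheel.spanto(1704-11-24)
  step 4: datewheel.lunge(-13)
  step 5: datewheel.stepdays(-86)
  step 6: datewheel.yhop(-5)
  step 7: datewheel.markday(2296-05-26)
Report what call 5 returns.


% datewheel.lunge -1
  1704-10-20
% datewheel.stepdays -154
  1704-05-19
% datewheel.spanto 1704-11-24
  189
% datewheel.lunge -13
  1703-04-19
% datewheel.stepdays -86
  1703-01-23
% datewheel.yhop -5
  1698-01-23
% datewheel.markday 2296-05-26
  2296-05-26

Answer: 1703-01-23


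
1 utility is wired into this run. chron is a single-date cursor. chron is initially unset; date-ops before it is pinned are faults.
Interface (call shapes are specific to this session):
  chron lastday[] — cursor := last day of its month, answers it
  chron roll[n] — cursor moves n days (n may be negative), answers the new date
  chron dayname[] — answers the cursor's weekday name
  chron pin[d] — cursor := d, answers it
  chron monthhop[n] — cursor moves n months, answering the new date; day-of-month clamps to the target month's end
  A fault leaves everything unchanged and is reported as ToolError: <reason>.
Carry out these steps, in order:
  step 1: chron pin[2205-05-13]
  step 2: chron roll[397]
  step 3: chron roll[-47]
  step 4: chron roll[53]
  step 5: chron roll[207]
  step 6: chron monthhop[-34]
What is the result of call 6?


Answer: 2204-03-13

Derivation:
> chron pin d=2205-05-13
= 2205-05-13
> chron roll n=397
= 2206-06-14
> chron roll n=-47
= 2206-04-28
> chron roll n=53
= 2206-06-20
> chron roll n=207
= 2207-01-13
> chron monthhop n=-34
= 2204-03-13


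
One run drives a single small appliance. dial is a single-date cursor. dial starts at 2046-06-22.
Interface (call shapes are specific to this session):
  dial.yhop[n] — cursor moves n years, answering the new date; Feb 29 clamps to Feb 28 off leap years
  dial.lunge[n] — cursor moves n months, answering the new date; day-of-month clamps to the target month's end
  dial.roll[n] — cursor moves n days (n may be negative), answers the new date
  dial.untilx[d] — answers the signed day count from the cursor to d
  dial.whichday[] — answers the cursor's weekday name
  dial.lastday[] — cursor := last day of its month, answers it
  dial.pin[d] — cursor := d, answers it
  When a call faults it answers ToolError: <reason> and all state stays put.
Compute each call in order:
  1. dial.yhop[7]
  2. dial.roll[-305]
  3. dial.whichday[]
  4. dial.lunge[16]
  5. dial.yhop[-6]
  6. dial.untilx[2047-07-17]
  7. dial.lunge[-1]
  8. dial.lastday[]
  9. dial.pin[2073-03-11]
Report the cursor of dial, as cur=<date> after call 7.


-- yhop(7) ~> 2053-06-22
-- roll(-305) ~> 2052-08-21
-- whichday() ~> Wednesday
-- lunge(16) ~> 2053-12-21
-- yhop(-6) ~> 2047-12-21
-- untilx(2047-07-17) ~> -157
-- lunge(-1) ~> 2047-11-21
-- lastday() ~> 2047-11-30
-- pin(2073-03-11) ~> 2073-03-11

Answer: cur=2047-11-21


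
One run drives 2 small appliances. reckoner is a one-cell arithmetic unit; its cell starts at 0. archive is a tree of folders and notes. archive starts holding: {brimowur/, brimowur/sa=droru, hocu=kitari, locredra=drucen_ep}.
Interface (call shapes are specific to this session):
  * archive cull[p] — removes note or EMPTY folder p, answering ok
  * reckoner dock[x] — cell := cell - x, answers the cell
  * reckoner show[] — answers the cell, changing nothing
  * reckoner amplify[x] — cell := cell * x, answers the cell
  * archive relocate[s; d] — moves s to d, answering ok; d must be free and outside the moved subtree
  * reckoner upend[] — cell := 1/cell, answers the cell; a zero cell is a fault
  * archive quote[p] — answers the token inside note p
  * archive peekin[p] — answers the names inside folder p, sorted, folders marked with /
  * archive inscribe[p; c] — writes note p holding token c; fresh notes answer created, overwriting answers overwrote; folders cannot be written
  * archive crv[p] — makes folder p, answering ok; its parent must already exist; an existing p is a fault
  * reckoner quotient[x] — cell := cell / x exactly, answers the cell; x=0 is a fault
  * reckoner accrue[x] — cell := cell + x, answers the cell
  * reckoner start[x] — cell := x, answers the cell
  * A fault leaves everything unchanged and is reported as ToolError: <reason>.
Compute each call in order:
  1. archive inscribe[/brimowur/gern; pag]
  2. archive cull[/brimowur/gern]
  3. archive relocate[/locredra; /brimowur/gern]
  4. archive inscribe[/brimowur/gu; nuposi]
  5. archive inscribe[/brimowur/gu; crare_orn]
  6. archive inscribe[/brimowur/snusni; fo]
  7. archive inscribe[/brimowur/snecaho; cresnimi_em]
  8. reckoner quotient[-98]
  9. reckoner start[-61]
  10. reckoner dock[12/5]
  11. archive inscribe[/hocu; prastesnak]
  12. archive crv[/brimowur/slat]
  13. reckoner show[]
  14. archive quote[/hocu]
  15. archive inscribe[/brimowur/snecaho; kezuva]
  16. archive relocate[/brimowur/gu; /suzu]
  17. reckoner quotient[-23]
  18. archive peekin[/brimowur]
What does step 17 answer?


$ archive inscribe p→/brimowur/gern c→pag
= created
$ archive cull p→/brimowur/gern
= ok
$ archive relocate s→/locredra d→/brimowur/gern
= ok
$ archive inscribe p→/brimowur/gu c→nuposi
= created
$ archive inscribe p→/brimowur/gu c→crare_orn
= overwrote
$ archive inscribe p→/brimowur/snusni c→fo
= created
$ archive inscribe p→/brimowur/snecaho c→cresnimi_em
= created
$ reckoner quotient x→-98
= 0
$ reckoner start x→-61
= -61
$ reckoner dock x→12/5
= -317/5
$ archive inscribe p→/hocu c→prastesnak
= overwrote
$ archive crv p→/brimowur/slat
= ok
$ reckoner show
= -317/5
$ archive quote p→/hocu
= prastesnak
$ archive inscribe p→/brimowur/snecaho c→kezuva
= overwrote
$ archive relocate s→/brimowur/gu d→/suzu
= ok
$ reckoner quotient x→-23
= 317/115
$ archive peekin p→/brimowur
= [gern, sa, slat/, snecaho, snusni]

Answer: 317/115


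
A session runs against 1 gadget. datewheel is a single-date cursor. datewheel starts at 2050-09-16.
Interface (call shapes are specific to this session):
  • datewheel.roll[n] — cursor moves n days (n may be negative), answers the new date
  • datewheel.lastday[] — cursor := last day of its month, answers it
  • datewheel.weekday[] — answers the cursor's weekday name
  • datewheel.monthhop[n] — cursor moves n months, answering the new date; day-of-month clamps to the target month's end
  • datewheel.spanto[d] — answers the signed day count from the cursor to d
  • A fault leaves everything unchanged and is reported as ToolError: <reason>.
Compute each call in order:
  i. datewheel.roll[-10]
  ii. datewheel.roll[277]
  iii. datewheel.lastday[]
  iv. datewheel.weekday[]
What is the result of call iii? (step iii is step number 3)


Answer: 2051-06-30

Derivation:
% 1. roll(n=-10) : 2050-09-06
% 2. roll(n=277) : 2051-06-10
% 3. lastday() : 2051-06-30
% 4. weekday() : Friday


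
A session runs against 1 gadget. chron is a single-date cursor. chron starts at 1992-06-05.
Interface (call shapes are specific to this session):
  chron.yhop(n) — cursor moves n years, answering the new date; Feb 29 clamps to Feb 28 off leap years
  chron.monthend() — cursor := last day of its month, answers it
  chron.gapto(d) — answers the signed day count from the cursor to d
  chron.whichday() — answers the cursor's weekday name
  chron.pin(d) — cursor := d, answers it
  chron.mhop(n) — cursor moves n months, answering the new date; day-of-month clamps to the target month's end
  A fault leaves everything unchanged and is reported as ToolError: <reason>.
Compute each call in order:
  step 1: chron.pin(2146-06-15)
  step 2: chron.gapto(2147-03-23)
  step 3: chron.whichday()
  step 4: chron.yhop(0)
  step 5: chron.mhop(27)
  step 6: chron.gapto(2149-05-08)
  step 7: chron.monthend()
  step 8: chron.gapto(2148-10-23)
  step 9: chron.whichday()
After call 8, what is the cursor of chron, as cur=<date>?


==> chron.pin(d→2146-06-15)
<== 2146-06-15
==> chron.gapto(d→2147-03-23)
<== 281
==> chron.whichday()
<== Wednesday
==> chron.yhop(n→0)
<== 2146-06-15
==> chron.mhop(n→27)
<== 2148-09-15
==> chron.gapto(d→2149-05-08)
<== 235
==> chron.monthend()
<== 2148-09-30
==> chron.gapto(d→2148-10-23)
<== 23
==> chron.whichday()
<== Monday

Answer: cur=2148-09-30


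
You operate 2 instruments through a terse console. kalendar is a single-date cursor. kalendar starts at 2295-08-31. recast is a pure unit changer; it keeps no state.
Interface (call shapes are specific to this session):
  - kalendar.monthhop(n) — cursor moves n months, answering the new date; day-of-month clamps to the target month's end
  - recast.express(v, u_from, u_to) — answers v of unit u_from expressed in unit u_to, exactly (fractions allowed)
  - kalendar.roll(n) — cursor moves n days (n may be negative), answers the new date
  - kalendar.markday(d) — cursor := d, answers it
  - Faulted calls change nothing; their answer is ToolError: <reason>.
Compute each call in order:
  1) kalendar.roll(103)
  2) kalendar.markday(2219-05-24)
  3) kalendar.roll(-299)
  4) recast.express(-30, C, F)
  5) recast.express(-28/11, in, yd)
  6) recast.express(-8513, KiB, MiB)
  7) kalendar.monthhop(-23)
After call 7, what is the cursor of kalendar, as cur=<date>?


Answer: cur=2216-08-29

Derivation:
→ roll(n=103)
← 2295-12-12
→ markday(d=2219-05-24)
← 2219-05-24
→ roll(n=-299)
← 2218-07-29
→ express(v=-30, u_from=C, u_to=F)
← -22
→ express(v=-28/11, u_from=in, u_to=yd)
← -7/99
→ express(v=-8513, u_from=KiB, u_to=MiB)
← -8513/1024
→ monthhop(n=-23)
← 2216-08-29


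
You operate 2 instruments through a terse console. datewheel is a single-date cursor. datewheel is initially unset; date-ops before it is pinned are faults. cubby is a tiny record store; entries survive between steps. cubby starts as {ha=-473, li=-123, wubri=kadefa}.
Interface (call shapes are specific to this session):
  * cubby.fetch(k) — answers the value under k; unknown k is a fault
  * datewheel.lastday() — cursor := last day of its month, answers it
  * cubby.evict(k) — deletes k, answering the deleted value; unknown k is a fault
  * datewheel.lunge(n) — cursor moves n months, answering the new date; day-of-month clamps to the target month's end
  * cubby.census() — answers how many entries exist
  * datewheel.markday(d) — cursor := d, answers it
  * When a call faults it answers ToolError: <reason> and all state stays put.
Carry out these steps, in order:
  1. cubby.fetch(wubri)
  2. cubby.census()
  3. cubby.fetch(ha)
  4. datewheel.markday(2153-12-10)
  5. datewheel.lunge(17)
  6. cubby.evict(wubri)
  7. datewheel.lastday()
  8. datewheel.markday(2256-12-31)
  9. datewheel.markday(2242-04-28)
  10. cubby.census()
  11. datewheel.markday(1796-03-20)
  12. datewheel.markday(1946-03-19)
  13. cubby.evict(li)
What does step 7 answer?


Answer: 2155-05-31

Derivation:
·→ cubby.fetch(k=wubri)
·← kadefa
·→ cubby.census()
·← 3
·→ cubby.fetch(k=ha)
·← -473
·→ datewheel.markday(d=2153-12-10)
·← 2153-12-10
·→ datewheel.lunge(n=17)
·← 2155-05-10
·→ cubby.evict(k=wubri)
·← kadefa
·→ datewheel.lastday()
·← 2155-05-31
·→ datewheel.markday(d=2256-12-31)
·← 2256-12-31
·→ datewheel.markday(d=2242-04-28)
·← 2242-04-28
·→ cubby.census()
·← 2
·→ datewheel.markday(d=1796-03-20)
·← 1796-03-20
·→ datewheel.markday(d=1946-03-19)
·← 1946-03-19
·→ cubby.evict(k=li)
·← -123


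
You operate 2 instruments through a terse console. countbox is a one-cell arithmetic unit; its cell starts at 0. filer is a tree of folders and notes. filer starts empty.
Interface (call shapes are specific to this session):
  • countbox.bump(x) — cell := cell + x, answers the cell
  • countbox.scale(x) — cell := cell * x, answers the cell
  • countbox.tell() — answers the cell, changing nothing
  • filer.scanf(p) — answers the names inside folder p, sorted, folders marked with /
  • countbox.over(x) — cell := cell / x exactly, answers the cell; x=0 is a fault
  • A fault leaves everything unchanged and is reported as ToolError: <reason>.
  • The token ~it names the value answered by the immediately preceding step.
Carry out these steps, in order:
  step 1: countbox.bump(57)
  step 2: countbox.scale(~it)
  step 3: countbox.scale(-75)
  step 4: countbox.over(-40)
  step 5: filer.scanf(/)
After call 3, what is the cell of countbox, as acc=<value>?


! bump(x→57) : 57
! scale(x→~it) : 3249
! scale(x→-75) : -243675
! over(x→-40) : 48735/8
! scanf(p→/) : []

Answer: acc=-243675


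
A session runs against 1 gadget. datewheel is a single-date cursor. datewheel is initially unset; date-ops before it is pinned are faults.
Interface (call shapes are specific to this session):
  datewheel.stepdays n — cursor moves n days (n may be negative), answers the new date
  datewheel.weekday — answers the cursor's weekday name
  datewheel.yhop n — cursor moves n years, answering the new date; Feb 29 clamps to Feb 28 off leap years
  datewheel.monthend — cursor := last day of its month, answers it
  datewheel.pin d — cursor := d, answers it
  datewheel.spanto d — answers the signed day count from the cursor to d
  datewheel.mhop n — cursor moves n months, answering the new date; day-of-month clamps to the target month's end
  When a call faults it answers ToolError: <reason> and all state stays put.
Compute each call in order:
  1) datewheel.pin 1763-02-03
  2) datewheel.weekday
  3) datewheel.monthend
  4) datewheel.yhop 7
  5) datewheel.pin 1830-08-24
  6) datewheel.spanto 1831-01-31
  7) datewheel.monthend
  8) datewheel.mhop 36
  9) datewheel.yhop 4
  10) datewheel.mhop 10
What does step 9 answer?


// datewheel.pin(d='1763-02-03') => 1763-02-03
// datewheel.weekday() => Thursday
// datewheel.monthend() => 1763-02-28
// datewheel.yhop(n='7') => 1770-02-28
// datewheel.pin(d='1830-08-24') => 1830-08-24
// datewheel.spanto(d='1831-01-31') => 160
// datewheel.monthend() => 1830-08-31
// datewheel.mhop(n='36') => 1833-08-31
// datewheel.yhop(n='4') => 1837-08-31
// datewheel.mhop(n='10') => 1838-06-30

Answer: 1837-08-31


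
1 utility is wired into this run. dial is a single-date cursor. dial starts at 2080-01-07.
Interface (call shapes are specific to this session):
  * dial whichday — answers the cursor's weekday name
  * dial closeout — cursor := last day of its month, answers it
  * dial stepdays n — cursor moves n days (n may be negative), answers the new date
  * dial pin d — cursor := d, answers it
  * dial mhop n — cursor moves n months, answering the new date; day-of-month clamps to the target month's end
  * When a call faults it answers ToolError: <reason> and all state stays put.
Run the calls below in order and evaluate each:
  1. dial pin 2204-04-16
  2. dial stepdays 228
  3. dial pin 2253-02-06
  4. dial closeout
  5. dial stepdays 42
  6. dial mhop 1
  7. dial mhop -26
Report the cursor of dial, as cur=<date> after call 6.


Answer: cur=2253-05-11

Derivation:
-> dial pin(d='2204-04-16')
<- 2204-04-16
-> dial stepdays(n='228')
<- 2204-11-30
-> dial pin(d='2253-02-06')
<- 2253-02-06
-> dial closeout()
<- 2253-02-28
-> dial stepdays(n='42')
<- 2253-04-11
-> dial mhop(n='1')
<- 2253-05-11
-> dial mhop(n='-26')
<- 2251-03-11


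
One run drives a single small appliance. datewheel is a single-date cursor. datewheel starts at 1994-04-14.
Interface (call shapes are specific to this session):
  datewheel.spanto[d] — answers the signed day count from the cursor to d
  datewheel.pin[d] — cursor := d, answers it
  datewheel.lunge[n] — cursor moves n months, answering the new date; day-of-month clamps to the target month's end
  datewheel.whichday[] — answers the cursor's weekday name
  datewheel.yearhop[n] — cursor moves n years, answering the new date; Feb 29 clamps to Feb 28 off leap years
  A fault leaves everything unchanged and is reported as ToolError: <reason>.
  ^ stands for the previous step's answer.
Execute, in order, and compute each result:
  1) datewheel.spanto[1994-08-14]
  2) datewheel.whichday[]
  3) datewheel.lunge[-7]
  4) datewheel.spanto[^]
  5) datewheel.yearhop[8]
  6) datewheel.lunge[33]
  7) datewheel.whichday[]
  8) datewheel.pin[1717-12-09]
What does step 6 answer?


Answer: 2004-06-14

Derivation:
-- 1. spanto(d=1994-08-14) : 122
-- 2. whichday() : Thursday
-- 3. lunge(n=-7) : 1993-09-14
-- 4. spanto(d=^) : 0
-- 5. yearhop(n=8) : 2001-09-14
-- 6. lunge(n=33) : 2004-06-14
-- 7. whichday() : Monday
-- 8. pin(d=1717-12-09) : 1717-12-09


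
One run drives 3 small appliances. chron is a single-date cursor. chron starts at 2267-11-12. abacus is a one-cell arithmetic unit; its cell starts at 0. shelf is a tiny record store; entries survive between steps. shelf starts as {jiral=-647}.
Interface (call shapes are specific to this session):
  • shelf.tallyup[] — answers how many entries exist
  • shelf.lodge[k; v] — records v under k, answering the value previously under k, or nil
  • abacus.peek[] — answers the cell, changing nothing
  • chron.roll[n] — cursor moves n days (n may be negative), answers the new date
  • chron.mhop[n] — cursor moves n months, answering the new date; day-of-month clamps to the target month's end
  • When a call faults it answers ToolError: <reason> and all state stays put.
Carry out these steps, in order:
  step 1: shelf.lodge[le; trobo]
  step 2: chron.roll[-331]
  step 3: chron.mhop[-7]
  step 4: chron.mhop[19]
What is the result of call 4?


Then lodge with k='le', v='trobo', yielding nil.
Then roll with n='-331', → 2266-12-16.
I use mhop with n='-7': 2266-05-16.
Calling mhop with n='19', and get 2267-12-16.

Answer: 2267-12-16


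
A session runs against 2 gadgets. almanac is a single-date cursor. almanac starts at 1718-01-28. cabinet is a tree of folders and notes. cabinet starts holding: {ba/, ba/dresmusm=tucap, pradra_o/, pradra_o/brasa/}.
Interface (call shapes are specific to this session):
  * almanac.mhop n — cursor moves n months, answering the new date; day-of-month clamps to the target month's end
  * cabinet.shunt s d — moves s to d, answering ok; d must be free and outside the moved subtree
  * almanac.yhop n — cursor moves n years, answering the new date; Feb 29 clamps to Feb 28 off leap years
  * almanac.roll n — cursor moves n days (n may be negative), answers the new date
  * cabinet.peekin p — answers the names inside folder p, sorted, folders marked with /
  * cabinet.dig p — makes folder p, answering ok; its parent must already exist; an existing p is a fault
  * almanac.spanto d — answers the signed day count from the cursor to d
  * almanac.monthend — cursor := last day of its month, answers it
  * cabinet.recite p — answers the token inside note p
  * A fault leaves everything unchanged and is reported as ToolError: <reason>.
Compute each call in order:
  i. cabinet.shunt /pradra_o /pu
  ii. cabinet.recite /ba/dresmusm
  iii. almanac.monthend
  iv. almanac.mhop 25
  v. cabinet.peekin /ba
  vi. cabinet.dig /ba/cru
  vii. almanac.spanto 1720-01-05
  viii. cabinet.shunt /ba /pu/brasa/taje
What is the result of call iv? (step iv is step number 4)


$ cabinet.shunt s: /pradra_o d: /pu
  ok
$ cabinet.recite p: /ba/dresmusm
  tucap
$ almanac.monthend
  1718-01-31
$ almanac.mhop n: 25
  1720-02-29
$ cabinet.peekin p: /ba
  [dresmusm]
$ cabinet.dig p: /ba/cru
  ok
$ almanac.spanto d: 1720-01-05
  -55
$ cabinet.shunt s: /ba d: /pu/brasa/taje
  ok

Answer: 1720-02-29


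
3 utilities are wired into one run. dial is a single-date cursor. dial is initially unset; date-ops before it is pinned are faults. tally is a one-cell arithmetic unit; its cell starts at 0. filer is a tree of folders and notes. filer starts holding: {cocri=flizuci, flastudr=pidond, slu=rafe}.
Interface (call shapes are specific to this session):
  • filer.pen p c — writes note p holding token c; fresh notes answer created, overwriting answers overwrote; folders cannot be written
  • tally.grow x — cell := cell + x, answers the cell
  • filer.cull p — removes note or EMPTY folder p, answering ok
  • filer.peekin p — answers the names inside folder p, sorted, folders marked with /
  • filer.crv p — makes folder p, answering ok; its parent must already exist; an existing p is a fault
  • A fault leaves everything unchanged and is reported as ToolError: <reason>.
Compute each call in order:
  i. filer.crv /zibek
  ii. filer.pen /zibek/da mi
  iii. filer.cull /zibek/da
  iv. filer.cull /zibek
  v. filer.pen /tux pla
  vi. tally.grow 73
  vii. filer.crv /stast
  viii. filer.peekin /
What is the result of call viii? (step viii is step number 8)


Answer: [cocri, flastudr, slu, stast/, tux]

Derivation:
→ filer.crv(p→/zibek)
← ok
→ filer.pen(p→/zibek/da, c→mi)
← created
→ filer.cull(p→/zibek/da)
← ok
→ filer.cull(p→/zibek)
← ok
→ filer.pen(p→/tux, c→pla)
← created
→ tally.grow(x→73)
← 73
→ filer.crv(p→/stast)
← ok
→ filer.peekin(p→/)
← [cocri, flastudr, slu, stast/, tux]


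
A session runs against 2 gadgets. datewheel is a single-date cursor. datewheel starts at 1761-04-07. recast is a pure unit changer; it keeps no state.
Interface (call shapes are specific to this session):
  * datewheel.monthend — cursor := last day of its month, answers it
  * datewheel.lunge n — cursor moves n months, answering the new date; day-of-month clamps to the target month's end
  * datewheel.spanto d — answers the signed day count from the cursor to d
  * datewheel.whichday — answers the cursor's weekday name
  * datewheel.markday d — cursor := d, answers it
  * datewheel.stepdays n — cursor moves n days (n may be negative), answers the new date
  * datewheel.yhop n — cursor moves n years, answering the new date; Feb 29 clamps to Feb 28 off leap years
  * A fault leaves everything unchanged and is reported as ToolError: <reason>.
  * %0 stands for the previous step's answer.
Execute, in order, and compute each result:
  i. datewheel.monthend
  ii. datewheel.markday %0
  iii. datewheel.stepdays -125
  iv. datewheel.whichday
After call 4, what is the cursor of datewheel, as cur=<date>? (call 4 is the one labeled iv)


;; datewheel.monthend() -> 1761-04-30
;; datewheel.markday(d: %0) -> 1761-04-30
;; datewheel.stepdays(n: -125) -> 1760-12-26
;; datewheel.whichday() -> Friday

Answer: cur=1760-12-26


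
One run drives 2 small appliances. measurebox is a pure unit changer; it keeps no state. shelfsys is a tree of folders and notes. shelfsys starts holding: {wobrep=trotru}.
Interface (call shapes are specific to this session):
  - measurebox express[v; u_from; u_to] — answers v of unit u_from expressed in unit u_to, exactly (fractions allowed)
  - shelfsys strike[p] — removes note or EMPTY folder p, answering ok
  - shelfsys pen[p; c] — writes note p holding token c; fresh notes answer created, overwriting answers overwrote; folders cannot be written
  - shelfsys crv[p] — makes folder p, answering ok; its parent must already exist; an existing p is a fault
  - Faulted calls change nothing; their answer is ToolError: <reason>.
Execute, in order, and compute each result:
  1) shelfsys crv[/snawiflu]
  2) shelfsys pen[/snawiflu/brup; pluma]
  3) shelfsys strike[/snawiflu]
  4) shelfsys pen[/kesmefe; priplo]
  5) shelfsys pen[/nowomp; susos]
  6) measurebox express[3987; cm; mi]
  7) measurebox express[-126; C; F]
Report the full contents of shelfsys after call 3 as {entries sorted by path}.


-> shelfsys crv(p: /snawiflu)
<- ok
-> shelfsys pen(p: /snawiflu/brup, c: pluma)
<- created
-> shelfsys strike(p: /snawiflu)
<- ToolError: not empty
-> shelfsys pen(p: /kesmefe, c: priplo)
<- created
-> shelfsys pen(p: /nowomp, c: susos)
<- created
-> measurebox express(v: 3987, u_from: cm, u_to: mi)
<- 2215/89408
-> measurebox express(v: -126, u_from: C, u_to: F)
<- -974/5

Answer: {snawiflu/, snawiflu/brup=pluma, wobrep=trotru}


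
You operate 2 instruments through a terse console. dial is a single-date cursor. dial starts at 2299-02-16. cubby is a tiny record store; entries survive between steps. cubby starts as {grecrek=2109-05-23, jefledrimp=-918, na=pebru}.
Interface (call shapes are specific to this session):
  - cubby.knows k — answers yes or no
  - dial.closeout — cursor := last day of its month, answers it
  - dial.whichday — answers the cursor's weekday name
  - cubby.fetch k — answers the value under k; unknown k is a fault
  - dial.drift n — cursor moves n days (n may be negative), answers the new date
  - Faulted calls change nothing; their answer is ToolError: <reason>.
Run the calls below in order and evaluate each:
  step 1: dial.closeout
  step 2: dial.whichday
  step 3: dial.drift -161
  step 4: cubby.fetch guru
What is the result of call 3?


Step: closeout[]
Result: 2299-02-28
Step: whichday[]
Result: Tuesday
Step: drift[n→-161]
Result: 2298-09-20
Step: fetch[k→guru]
Result: ToolError: no such key guru

Answer: 2298-09-20
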